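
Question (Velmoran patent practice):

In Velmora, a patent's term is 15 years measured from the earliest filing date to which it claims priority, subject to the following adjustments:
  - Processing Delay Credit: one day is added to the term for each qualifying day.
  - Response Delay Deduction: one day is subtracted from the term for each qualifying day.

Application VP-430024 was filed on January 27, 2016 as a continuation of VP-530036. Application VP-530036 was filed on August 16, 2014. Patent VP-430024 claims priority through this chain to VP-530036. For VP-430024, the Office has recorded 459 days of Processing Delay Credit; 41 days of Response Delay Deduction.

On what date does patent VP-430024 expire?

Earliest priority filing: 16 August 2014.
Base term: 16 August 2014 + 15 years → 16 August 2029.
Processing Delay Credit: +459 days → 18 November 2030.
Response Delay Deduction: −41 days → 8 October 2030.

2030-10-08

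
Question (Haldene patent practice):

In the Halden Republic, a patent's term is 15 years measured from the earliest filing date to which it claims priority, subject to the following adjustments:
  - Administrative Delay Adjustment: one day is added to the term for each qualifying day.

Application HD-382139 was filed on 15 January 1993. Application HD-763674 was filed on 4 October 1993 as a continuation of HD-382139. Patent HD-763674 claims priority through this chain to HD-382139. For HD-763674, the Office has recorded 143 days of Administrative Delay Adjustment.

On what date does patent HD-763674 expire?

June 6, 2008

Earliest priority filing: 15 January 1993.
Base term: 15 January 1993 + 15 years → 15 January 2008.
Administrative Delay Adjustment: +143 days → 6 June 2008.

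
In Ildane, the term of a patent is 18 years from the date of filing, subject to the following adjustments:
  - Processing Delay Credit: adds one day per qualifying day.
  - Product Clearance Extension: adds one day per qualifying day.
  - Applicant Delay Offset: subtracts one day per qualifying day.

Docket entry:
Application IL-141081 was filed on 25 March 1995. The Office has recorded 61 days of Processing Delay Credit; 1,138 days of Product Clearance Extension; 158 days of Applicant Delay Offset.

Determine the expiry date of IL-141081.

Base term: filing date + 18 years → 25 March 2013.
Processing Delay Credit: +61 days → 25 May 2013.
Product Clearance Extension: +1138 days → 6 July 2016.
Applicant Delay Offset: −158 days → 30 January 2016.

2016-01-30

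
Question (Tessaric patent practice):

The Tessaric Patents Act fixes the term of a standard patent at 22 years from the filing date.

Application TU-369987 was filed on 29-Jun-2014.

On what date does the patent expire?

Filing date + 22 years → 29 June 2036.

2036-06-29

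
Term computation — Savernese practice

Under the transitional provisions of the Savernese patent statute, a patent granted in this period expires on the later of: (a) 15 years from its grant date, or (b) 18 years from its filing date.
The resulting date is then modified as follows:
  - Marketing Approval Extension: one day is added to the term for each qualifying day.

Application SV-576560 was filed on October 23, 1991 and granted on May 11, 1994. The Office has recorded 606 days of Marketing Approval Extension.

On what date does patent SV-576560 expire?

2011-06-21

(a) grant + 15 years → 11 May 2009.
(b) filing + 18 years → 23 October 2009.
Later of the two: 23 October 2009.
Marketing Approval Extension: +606 days → 21 June 2011.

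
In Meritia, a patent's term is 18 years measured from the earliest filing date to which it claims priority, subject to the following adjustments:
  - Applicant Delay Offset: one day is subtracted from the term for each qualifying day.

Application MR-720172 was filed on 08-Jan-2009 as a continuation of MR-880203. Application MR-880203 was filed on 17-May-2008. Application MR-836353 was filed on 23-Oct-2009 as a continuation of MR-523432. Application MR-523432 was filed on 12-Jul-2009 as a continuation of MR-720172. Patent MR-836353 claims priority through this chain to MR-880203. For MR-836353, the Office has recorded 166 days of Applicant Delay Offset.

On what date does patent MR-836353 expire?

Earliest priority filing: 17 May 2008.
Base term: 17 May 2008 + 18 years → 17 May 2026.
Applicant Delay Offset: −166 days → 2 December 2025.

2025-12-02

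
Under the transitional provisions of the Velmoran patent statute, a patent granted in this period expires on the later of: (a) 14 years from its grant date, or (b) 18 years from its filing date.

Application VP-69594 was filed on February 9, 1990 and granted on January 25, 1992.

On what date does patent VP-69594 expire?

(a) grant + 14 years → 25 January 2006.
(b) filing + 18 years → 9 February 2008.
Later of the two: 9 February 2008.

2008-02-09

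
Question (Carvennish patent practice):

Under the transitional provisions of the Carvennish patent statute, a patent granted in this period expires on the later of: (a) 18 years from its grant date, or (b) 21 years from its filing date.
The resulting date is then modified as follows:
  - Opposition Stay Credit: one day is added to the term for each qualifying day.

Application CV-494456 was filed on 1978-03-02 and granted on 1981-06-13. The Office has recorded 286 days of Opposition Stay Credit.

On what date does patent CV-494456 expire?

March 25, 2000

(a) grant + 18 years → 13 June 1999.
(b) filing + 21 years → 2 March 1999.
Later of the two: 13 June 1999.
Opposition Stay Credit: +286 days → 25 March 2000.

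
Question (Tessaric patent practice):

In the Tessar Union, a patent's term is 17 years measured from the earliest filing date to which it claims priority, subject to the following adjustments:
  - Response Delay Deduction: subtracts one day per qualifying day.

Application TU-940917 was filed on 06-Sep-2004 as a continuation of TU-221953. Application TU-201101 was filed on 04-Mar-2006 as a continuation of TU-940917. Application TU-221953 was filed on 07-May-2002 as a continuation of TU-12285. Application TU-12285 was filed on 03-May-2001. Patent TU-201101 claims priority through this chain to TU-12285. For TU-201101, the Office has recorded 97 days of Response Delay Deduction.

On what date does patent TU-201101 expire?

Earliest priority filing: 3 May 2001.
Base term: 3 May 2001 + 17 years → 3 May 2018.
Response Delay Deduction: −97 days → 26 January 2018.

2018-01-26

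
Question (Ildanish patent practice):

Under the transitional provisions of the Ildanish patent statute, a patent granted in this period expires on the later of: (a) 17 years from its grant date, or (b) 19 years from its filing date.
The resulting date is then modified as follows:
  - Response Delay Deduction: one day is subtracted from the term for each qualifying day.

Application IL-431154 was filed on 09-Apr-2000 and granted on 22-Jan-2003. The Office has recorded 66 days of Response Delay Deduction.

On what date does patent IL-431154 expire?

(a) grant + 17 years → 22 January 2020.
(b) filing + 19 years → 9 April 2019.
Later of the two: 22 January 2020.
Response Delay Deduction: −66 days → 17 November 2019.

2019-11-17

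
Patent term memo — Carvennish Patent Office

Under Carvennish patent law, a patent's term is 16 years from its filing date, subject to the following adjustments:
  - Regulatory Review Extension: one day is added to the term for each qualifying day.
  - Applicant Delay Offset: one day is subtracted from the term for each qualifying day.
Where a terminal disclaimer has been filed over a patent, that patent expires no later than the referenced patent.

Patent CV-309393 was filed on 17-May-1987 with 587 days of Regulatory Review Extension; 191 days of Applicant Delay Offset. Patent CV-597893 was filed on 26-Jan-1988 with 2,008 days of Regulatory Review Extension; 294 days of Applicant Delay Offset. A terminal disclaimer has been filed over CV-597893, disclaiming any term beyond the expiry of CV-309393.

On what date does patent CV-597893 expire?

Natural term of CV-597893:
  Base: filing + 16 years → 26 January 2004.
  Regulatory Review Extension: +2008 days → 26 July 2009.
  Applicant Delay Offset: −294 days → 5 October 2008.
Expiry of referenced patent CV-309393:
  Base: filing + 16 years → 17 May 2003.
  Regulatory Review Extension: +587 days → 24 December 2004.
  Applicant Delay Offset: −191 days → 16 June 2004.
Terminal disclaimer: CV-597893 expires on the earlier of 5 October 2008 and 16 June 2004.

2004-06-16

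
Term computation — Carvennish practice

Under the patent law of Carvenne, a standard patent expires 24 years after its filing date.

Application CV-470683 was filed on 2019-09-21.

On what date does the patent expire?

Filing date + 24 years → 21 September 2043.

2043-09-21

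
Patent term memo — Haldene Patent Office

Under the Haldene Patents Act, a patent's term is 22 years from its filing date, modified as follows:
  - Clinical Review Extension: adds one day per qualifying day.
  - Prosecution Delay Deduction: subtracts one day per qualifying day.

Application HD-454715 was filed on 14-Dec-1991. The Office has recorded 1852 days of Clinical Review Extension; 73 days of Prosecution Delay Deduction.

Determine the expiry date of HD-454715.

Base term: filing date + 22 years → 14 December 2013.
Clinical Review Extension: +1852 days → 9 January 2019.
Prosecution Delay Deduction: −73 days → 28 October 2018.

October 28, 2018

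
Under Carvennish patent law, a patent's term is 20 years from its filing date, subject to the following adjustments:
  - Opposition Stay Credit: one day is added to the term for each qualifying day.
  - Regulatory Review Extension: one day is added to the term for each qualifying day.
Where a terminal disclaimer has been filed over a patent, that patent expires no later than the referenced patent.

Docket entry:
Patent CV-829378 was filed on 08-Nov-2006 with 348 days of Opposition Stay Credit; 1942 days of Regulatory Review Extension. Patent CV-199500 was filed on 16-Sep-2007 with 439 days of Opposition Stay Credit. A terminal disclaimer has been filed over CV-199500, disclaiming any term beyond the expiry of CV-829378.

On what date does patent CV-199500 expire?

2028-11-28

Natural term of CV-199500:
  Base: filing + 20 years → 16 September 2027.
  Opposition Stay Credit: +439 days → 28 November 2028.
Expiry of referenced patent CV-829378:
  Base: filing + 20 years → 8 November 2026.
  Opposition Stay Credit: +348 days → 22 October 2027.
  Regulatory Review Extension: +1942 days → 14 February 2033.
Terminal disclaimer: CV-199500 expires on the earlier of 28 November 2028 and 14 February 2033.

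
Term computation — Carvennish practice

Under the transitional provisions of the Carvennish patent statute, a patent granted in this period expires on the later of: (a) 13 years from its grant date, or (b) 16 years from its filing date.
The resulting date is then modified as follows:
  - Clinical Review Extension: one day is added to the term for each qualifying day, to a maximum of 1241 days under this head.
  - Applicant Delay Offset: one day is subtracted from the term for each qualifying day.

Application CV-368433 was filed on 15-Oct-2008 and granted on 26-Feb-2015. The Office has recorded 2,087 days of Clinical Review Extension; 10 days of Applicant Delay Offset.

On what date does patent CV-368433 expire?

(a) grant + 13 years → 26 February 2028.
(b) filing + 16 years → 15 October 2024.
Later of the two: 26 February 2028.
Clinical Review Extension: 2087 days claimed exceeds the 1241-day cap, so +1241 days → 21 July 2031.
Applicant Delay Offset: −10 days → 11 July 2031.

July 11, 2031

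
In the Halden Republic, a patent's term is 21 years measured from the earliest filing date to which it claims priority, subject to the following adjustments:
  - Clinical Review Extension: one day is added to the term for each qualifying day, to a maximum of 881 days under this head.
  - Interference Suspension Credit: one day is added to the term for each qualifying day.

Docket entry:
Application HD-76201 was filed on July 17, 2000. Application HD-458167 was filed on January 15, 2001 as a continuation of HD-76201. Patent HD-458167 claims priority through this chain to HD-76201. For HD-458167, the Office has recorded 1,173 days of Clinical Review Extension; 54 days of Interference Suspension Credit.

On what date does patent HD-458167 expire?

2024-02-07

Earliest priority filing: 17 July 2000.
Base term: 17 July 2000 + 21 years → 17 July 2021.
Clinical Review Extension: 1173 days claimed exceeds the 881-day cap, so +881 days → 15 December 2023.
Interference Suspension Credit: +54 days → 7 February 2024.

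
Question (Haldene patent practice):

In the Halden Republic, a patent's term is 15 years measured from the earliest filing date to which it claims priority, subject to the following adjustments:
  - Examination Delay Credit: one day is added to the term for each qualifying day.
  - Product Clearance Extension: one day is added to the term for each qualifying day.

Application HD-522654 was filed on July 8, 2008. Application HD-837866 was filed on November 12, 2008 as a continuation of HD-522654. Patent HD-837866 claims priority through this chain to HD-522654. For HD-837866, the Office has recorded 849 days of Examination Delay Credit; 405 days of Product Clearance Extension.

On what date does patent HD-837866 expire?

Earliest priority filing: 8 July 2008.
Base term: 8 July 2008 + 15 years → 8 July 2023.
Examination Delay Credit: +849 days → 3 November 2025.
Product Clearance Extension: +405 days → 13 December 2026.

2026-12-13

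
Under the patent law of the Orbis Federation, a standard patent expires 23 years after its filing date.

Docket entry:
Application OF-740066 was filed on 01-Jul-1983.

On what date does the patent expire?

Filing date + 23 years → 1 July 2006.

July 1, 2006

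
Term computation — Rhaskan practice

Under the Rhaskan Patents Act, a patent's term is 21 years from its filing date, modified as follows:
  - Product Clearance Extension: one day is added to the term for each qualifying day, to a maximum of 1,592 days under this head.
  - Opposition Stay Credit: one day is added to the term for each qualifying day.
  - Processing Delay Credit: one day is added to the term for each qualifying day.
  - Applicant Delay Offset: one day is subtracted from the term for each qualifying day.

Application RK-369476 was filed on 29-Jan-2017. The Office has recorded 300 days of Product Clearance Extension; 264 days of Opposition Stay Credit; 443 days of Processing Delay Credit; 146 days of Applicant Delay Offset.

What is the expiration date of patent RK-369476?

2040-06-08

Base term: filing date + 21 years → 29 January 2038.
Product Clearance Extension: 300 days (within the 1592-day cap) → +300 days → 25 November 2038.
Opposition Stay Credit: +264 days → 16 August 2039.
Processing Delay Credit: +443 days → 1 November 2040.
Applicant Delay Offset: −146 days → 8 June 2040.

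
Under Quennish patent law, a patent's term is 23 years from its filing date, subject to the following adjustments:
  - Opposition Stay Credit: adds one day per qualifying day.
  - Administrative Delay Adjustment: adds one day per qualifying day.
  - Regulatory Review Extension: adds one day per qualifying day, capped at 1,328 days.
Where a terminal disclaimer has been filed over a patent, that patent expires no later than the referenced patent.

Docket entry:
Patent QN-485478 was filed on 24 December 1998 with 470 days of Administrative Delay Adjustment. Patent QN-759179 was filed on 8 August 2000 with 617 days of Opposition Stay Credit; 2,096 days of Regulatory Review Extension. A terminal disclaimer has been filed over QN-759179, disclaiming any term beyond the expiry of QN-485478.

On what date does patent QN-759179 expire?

April 8, 2023

Natural term of QN-759179:
  Base: filing + 23 years → 8 August 2023.
  Opposition Stay Credit: +617 days → 16 April 2025.
  Regulatory Review Extension: 2096 days claimed exceeds the 1328-day cap, so +1328 days → 4 December 2028.
Expiry of referenced patent QN-485478:
  Base: filing + 23 years → 24 December 2021.
  Administrative Delay Adjustment: +470 days → 8 April 2023.
Terminal disclaimer: QN-759179 expires on the earlier of 4 December 2028 and 8 April 2023.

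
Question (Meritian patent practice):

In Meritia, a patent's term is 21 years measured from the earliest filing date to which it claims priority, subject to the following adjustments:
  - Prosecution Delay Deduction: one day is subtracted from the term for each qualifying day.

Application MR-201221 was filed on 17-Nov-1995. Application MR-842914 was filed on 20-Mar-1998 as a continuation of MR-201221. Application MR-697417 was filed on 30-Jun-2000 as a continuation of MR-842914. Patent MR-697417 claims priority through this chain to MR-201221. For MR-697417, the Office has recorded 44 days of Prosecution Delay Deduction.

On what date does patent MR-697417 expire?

2016-10-04

Earliest priority filing: 17 November 1995.
Base term: 17 November 1995 + 21 years → 17 November 2016.
Prosecution Delay Deduction: −44 days → 4 October 2016.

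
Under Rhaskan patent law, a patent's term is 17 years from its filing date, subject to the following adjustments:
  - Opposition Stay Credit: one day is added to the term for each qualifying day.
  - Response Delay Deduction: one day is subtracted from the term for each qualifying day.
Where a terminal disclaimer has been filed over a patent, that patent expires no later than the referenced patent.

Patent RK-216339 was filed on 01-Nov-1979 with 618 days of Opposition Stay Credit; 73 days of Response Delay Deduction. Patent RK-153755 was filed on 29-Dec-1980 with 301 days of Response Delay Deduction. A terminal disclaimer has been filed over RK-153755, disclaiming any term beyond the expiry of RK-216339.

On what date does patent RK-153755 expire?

Natural term of RK-153755:
  Base: filing + 17 years → 29 December 1997.
  Response Delay Deduction: −301 days → 3 March 1997.
Expiry of referenced patent RK-216339:
  Base: filing + 17 years → 1 November 1996.
  Opposition Stay Credit: +618 days → 12 July 1998.
  Response Delay Deduction: −73 days → 30 April 1998.
Terminal disclaimer: RK-153755 expires on the earlier of 3 March 1997 and 30 April 1998.

1997-03-03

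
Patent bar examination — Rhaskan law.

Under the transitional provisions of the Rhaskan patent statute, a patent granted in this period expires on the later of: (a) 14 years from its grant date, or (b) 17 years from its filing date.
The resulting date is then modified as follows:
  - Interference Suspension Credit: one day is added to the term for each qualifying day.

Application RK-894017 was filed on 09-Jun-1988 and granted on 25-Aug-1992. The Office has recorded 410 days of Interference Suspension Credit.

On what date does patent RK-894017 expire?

(a) grant + 14 years → 25 August 2006.
(b) filing + 17 years → 9 June 2005.
Later of the two: 25 August 2006.
Interference Suspension Credit: +410 days → 9 October 2007.

October 9, 2007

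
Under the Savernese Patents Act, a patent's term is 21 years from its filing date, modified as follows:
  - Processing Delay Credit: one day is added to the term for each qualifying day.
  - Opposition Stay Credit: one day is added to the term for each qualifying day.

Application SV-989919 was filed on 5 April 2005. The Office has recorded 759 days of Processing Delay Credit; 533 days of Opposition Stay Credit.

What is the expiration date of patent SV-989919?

Base term: filing date + 21 years → 5 April 2026.
Processing Delay Credit: +759 days → 3 May 2028.
Opposition Stay Credit: +533 days → 18 October 2029.

October 18, 2029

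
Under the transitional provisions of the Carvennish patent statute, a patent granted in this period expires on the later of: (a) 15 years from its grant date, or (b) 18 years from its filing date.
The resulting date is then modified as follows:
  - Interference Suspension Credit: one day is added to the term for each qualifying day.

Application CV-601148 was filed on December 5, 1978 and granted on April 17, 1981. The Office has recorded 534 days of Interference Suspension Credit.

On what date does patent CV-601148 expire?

1998-05-23

(a) grant + 15 years → 17 April 1996.
(b) filing + 18 years → 5 December 1996.
Later of the two: 5 December 1996.
Interference Suspension Credit: +534 days → 23 May 1998.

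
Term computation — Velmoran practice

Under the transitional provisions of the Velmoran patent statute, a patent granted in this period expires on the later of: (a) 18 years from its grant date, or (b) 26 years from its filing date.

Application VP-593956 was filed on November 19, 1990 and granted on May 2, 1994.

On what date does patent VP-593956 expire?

(a) grant + 18 years → 2 May 2012.
(b) filing + 26 years → 19 November 2016.
Later of the two: 19 November 2016.

2016-11-19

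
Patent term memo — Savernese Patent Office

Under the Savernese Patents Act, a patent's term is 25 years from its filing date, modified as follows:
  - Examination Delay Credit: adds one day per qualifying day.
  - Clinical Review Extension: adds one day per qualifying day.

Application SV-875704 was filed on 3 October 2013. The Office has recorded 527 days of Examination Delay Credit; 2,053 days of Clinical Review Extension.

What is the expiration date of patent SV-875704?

2045-10-26

Base term: filing date + 25 years → 3 October 2038.
Examination Delay Credit: +527 days → 13 March 2040.
Clinical Review Extension: +2053 days → 26 October 2045.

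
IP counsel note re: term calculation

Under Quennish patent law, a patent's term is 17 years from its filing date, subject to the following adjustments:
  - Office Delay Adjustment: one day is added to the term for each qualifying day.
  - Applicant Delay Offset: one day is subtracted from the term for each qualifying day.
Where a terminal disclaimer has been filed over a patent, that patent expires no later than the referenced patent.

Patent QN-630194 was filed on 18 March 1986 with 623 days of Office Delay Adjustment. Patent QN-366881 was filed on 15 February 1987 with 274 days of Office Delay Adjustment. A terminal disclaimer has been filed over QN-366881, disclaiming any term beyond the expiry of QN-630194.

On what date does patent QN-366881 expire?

Natural term of QN-366881:
  Base: filing + 17 years → 15 February 2004.
  Office Delay Adjustment: +274 days → 15 November 2004.
Expiry of referenced patent QN-630194:
  Base: filing + 17 years → 18 March 2003.
  Office Delay Adjustment: +623 days → 30 November 2004.
Terminal disclaimer: QN-366881 expires on the earlier of 15 November 2004 and 30 November 2004.

November 15, 2004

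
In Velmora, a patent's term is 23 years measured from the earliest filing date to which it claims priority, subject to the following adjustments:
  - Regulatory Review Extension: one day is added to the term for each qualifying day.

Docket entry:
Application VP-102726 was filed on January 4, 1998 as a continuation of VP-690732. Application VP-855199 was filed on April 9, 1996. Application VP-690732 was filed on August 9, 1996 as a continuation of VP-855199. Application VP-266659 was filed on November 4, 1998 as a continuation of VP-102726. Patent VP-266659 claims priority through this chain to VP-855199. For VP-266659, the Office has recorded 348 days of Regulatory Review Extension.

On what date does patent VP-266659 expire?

Earliest priority filing: 9 April 1996.
Base term: 9 April 1996 + 23 years → 9 April 2019.
Regulatory Review Extension: +348 days → 22 March 2020.

2020-03-22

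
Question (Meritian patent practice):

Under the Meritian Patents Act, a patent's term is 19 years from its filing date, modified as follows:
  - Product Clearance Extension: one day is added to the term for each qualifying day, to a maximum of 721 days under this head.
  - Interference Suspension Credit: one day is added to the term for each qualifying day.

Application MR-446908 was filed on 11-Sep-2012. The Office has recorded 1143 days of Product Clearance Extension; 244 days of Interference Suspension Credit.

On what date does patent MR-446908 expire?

May 3, 2034

Base term: filing date + 19 years → 11 September 2031.
Product Clearance Extension: 1143 days claimed exceeds the 721-day cap, so +721 days → 1 September 2033.
Interference Suspension Credit: +244 days → 3 May 2034.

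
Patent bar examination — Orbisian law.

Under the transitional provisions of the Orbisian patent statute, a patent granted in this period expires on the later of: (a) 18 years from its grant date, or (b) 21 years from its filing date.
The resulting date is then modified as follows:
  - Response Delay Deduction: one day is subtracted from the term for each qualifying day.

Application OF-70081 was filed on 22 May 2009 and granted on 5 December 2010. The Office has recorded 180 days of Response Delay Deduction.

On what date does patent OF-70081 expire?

(a) grant + 18 years → 5 December 2028.
(b) filing + 21 years → 22 May 2030.
Later of the two: 22 May 2030.
Response Delay Deduction: −180 days → 23 November 2029.

2029-11-23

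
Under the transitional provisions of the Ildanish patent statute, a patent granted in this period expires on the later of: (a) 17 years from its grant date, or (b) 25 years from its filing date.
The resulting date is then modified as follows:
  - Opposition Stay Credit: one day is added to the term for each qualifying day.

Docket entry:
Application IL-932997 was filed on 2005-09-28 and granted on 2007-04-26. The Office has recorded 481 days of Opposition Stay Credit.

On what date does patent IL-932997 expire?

(a) grant + 17 years → 26 April 2024.
(b) filing + 25 years → 28 September 2030.
Later of the two: 28 September 2030.
Opposition Stay Credit: +481 days → 22 January 2032.

January 22, 2032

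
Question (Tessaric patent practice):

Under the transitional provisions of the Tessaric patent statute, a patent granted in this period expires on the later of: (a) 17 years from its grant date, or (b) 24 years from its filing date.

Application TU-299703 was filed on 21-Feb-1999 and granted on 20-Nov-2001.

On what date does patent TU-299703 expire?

February 21, 2023

(a) grant + 17 years → 20 November 2018.
(b) filing + 24 years → 21 February 2023.
Later of the two: 21 February 2023.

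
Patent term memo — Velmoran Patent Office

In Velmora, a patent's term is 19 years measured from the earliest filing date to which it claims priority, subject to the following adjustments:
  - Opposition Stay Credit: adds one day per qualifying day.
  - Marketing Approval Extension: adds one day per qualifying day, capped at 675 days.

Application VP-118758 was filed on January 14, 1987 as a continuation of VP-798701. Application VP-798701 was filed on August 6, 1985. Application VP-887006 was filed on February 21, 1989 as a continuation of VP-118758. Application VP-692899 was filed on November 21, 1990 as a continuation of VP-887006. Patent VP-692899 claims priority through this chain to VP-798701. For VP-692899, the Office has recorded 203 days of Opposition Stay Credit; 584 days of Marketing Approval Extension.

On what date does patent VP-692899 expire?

Earliest priority filing: 6 August 1985.
Base term: 6 August 1985 + 19 years → 6 August 2004.
Opposition Stay Credit: +203 days → 25 February 2005.
Marketing Approval Extension: 584 days (within the 675-day cap) → +584 days → 2 October 2006.

2006-10-02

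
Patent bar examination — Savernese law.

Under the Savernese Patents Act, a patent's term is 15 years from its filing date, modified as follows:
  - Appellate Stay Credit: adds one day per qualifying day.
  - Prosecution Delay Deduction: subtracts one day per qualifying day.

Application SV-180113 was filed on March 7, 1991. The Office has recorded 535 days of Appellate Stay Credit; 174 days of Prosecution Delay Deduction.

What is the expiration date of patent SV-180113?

March 3, 2007

Base term: filing date + 15 years → 7 March 2006.
Appellate Stay Credit: +535 days → 24 August 2007.
Prosecution Delay Deduction: −174 days → 3 March 2007.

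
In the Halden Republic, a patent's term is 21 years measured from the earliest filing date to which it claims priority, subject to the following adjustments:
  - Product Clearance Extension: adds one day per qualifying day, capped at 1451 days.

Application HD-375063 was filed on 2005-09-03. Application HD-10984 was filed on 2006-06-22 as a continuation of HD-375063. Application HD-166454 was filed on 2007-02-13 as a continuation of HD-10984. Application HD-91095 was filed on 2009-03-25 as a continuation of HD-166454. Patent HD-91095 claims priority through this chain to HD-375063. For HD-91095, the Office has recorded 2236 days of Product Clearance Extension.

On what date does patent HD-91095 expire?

August 24, 2030

Earliest priority filing: 3 September 2005.
Base term: 3 September 2005 + 21 years → 3 September 2026.
Product Clearance Extension: 2236 days claimed exceeds the 1451-day cap, so +1451 days → 24 August 2030.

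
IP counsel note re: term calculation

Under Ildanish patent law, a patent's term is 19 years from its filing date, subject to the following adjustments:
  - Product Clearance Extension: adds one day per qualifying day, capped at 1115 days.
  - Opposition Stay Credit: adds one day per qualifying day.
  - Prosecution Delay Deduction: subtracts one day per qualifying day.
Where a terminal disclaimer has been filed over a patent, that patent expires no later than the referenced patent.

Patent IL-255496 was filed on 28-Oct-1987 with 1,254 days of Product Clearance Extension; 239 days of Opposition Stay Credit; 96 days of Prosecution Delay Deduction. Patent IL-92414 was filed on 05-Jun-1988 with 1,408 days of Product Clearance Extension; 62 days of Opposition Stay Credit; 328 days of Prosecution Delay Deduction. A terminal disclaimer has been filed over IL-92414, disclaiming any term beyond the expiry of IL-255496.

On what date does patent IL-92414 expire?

October 1, 2009

Natural term of IL-92414:
  Base: filing + 19 years → 5 June 2007.
  Product Clearance Extension: 1408 days claimed exceeds the 1115-day cap, so +1115 days → 24 June 2010.
  Opposition Stay Credit: +62 days → 25 August 2010.
  Prosecution Delay Deduction: −328 days → 1 October 2009.
Expiry of referenced patent IL-255496:
  Base: filing + 19 years → 28 October 2006.
  Product Clearance Extension: 1254 days claimed exceeds the 1115-day cap, so +1115 days → 16 November 2009.
  Opposition Stay Credit: +239 days → 13 July 2010.
  Prosecution Delay Deduction: −96 days → 8 April 2010.
Terminal disclaimer: IL-92414 expires on the earlier of 1 October 2009 and 8 April 2010.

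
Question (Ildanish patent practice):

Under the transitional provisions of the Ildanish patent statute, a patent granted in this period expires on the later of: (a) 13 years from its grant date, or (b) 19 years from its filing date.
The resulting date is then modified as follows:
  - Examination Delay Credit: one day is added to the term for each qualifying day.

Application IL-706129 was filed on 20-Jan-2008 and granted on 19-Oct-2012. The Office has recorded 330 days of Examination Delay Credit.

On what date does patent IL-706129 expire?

December 16, 2027

(a) grant + 13 years → 19 October 2025.
(b) filing + 19 years → 20 January 2027.
Later of the two: 20 January 2027.
Examination Delay Credit: +330 days → 16 December 2027.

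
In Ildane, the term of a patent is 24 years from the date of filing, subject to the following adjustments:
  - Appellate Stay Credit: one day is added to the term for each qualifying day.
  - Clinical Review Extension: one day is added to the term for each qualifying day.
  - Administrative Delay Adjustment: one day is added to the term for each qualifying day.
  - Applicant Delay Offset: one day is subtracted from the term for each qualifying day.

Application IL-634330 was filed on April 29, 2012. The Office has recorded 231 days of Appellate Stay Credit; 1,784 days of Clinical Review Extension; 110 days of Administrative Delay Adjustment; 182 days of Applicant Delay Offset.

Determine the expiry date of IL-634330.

August 24, 2041

Base term: filing date + 24 years → 29 April 2036.
Appellate Stay Credit: +231 days → 16 December 2036.
Clinical Review Extension: +1784 days → 4 November 2041.
Administrative Delay Adjustment: +110 days → 22 February 2042.
Applicant Delay Offset: −182 days → 24 August 2041.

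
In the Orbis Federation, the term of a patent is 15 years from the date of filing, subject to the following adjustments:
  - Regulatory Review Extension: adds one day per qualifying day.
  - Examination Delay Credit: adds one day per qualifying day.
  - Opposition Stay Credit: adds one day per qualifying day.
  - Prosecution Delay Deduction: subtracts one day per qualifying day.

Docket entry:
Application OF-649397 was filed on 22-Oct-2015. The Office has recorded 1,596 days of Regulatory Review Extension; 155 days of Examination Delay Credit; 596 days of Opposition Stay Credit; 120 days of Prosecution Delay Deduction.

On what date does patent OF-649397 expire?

November 26, 2036

Base term: filing date + 15 years → 22 October 2030.
Regulatory Review Extension: +1596 days → 6 March 2035.
Examination Delay Credit: +155 days → 8 August 2035.
Opposition Stay Credit: +596 days → 26 March 2037.
Prosecution Delay Deduction: −120 days → 26 November 2036.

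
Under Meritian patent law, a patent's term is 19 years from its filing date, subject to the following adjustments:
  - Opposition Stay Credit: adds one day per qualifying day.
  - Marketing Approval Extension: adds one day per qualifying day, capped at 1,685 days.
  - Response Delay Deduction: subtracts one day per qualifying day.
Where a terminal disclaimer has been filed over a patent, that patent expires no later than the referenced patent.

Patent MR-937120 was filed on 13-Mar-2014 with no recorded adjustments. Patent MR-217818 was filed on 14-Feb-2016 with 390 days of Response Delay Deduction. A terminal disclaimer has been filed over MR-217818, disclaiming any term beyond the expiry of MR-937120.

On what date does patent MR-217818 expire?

Natural term of MR-217818:
  Base: filing + 19 years → 14 February 2035.
  Response Delay Deduction: −390 days → 20 January 2034.
Expiry of referenced patent MR-937120:
  Base: filing + 19 years → 13 March 2033.
Terminal disclaimer: MR-217818 expires on the earlier of 20 January 2034 and 13 March 2033.

2033-03-13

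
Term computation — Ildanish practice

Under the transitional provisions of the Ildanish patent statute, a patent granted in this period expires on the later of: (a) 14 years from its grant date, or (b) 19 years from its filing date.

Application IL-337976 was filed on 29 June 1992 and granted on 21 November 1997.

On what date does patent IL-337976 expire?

(a) grant + 14 years → 21 November 2011.
(b) filing + 19 years → 29 June 2011.
Later of the two: 21 November 2011.

November 21, 2011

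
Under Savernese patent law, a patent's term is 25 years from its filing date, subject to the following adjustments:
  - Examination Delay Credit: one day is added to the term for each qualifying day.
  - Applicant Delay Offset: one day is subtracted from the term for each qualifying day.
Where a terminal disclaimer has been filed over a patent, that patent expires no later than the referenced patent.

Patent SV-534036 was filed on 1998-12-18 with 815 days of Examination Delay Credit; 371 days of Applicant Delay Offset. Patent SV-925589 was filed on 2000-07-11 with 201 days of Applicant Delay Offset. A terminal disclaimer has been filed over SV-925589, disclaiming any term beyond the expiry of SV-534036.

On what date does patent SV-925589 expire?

December 22, 2024

Natural term of SV-925589:
  Base: filing + 25 years → 11 July 2025.
  Applicant Delay Offset: −201 days → 22 December 2024.
Expiry of referenced patent SV-534036:
  Base: filing + 25 years → 18 December 2023.
  Examination Delay Credit: +815 days → 12 March 2026.
  Applicant Delay Offset: −371 days → 6 March 2025.
Terminal disclaimer: SV-925589 expires on the earlier of 22 December 2024 and 6 March 2025.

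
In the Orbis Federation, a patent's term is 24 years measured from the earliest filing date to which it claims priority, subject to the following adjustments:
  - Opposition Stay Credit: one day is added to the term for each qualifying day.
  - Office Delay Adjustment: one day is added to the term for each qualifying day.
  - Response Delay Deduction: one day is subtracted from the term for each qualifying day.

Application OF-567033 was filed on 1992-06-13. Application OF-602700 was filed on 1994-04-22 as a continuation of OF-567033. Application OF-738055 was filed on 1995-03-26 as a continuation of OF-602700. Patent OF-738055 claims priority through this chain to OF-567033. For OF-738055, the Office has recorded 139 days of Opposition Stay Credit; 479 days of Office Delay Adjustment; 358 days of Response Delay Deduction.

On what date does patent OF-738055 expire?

2017-02-28

Earliest priority filing: 13 June 1992.
Base term: 13 June 1992 + 24 years → 13 June 2016.
Opposition Stay Credit: +139 days → 30 October 2016.
Office Delay Adjustment: +479 days → 21 February 2018.
Response Delay Deduction: −358 days → 28 February 2017.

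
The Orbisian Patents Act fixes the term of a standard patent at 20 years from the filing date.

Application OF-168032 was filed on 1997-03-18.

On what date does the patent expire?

Filing date + 20 years → 18 March 2017.

2017-03-18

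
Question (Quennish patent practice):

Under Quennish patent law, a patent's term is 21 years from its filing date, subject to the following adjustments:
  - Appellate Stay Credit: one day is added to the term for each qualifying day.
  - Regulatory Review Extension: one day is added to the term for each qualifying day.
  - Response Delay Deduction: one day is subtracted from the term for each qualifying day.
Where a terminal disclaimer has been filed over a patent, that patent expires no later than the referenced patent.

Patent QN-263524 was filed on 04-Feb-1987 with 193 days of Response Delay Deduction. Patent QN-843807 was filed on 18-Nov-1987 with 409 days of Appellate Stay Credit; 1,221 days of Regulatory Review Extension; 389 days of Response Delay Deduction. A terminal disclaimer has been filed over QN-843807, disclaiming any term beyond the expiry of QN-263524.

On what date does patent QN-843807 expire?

2007-07-26

Natural term of QN-843807:
  Base: filing + 21 years → 18 November 2008.
  Appellate Stay Credit: +409 days → 1 January 2010.
  Regulatory Review Extension: +1221 days → 6 May 2013.
  Response Delay Deduction: −389 days → 12 April 2012.
Expiry of referenced patent QN-263524:
  Base: filing + 21 years → 4 February 2008.
  Response Delay Deduction: −193 days → 26 July 2007.
Terminal disclaimer: QN-843807 expires on the earlier of 12 April 2012 and 26 July 2007.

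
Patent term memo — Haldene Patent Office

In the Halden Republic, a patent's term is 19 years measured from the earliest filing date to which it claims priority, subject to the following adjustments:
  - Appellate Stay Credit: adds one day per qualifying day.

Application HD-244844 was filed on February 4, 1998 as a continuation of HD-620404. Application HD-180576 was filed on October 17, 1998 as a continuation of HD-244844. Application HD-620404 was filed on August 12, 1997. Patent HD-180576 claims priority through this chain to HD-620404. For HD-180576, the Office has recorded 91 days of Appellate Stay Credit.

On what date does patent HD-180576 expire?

2016-11-11

Earliest priority filing: 12 August 1997.
Base term: 12 August 1997 + 19 years → 12 August 2016.
Appellate Stay Credit: +91 days → 11 November 2016.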